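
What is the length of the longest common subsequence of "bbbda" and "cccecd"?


LCS of "bbbda" and "cccecd"
DP table:
           c    c    c    e    c    d
      0    0    0    0    0    0    0
  b   0    0    0    0    0    0    0
  b   0    0    0    0    0    0    0
  b   0    0    0    0    0    0    0
  d   0    0    0    0    0    0    1
  a   0    0    0    0    0    0    1
LCS length = dp[5][6] = 1

1


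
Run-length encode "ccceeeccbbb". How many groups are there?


Input: ccceeeccbbb
Scanning for consecutive runs:
  Group 1: 'c' x 3 (positions 0-2)
  Group 2: 'e' x 3 (positions 3-5)
  Group 3: 'c' x 2 (positions 6-7)
  Group 4: 'b' x 3 (positions 8-10)
Total groups: 4

4


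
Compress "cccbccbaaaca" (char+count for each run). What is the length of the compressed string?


Input: cccbccbaaaca
Runs:
  'c' x 3 => "c3"
  'b' x 1 => "b1"
  'c' x 2 => "c2"
  'b' x 1 => "b1"
  'a' x 3 => "a3"
  'c' x 1 => "c1"
  'a' x 1 => "a1"
Compressed: "c3b1c2b1a3c1a1"
Compressed length: 14

14


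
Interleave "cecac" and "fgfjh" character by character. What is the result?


Interleaving "cecac" and "fgfjh":
  Position 0: 'c' from first, 'f' from second => "cf"
  Position 1: 'e' from first, 'g' from second => "eg"
  Position 2: 'c' from first, 'f' from second => "cf"
  Position 3: 'a' from first, 'j' from second => "aj"
  Position 4: 'c' from first, 'h' from second => "ch"
Result: cfegcfajch

cfegcfajch


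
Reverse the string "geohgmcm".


Input: geohgmcm
Reading characters right to left:
  Position 7: 'm'
  Position 6: 'c'
  Position 5: 'm'
  Position 4: 'g'
  Position 3: 'h'
  Position 2: 'o'
  Position 1: 'e'
  Position 0: 'g'
Reversed: mcmghoeg

mcmghoeg


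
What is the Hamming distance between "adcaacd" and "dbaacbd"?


Comparing "adcaacd" and "dbaacbd" position by position:
  Position 0: 'a' vs 'd' => differ
  Position 1: 'd' vs 'b' => differ
  Position 2: 'c' vs 'a' => differ
  Position 3: 'a' vs 'a' => same
  Position 4: 'a' vs 'c' => differ
  Position 5: 'c' vs 'b' => differ
  Position 6: 'd' vs 'd' => same
Total differences (Hamming distance): 5

5


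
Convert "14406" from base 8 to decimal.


Input: "14406" in base 8
Positional expansion:
  Digit '1' (value 1) x 8^4 = 4096
  Digit '4' (value 4) x 8^3 = 2048
  Digit '4' (value 4) x 8^2 = 256
  Digit '0' (value 0) x 8^1 = 0
  Digit '6' (value 6) x 8^0 = 6
Sum = 6406

6406


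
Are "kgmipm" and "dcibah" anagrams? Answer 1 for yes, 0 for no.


Strings: "kgmipm", "dcibah"
Sorted first:  gikmmp
Sorted second: abcdhi
Differ at position 0: 'g' vs 'a' => not anagrams

0


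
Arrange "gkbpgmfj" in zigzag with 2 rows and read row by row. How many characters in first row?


Zigzag "gkbpgmfj" into 2 rows:
Placing characters:
  'g' => row 0
  'k' => row 1
  'b' => row 0
  'p' => row 1
  'g' => row 0
  'm' => row 1
  'f' => row 0
  'j' => row 1
Rows:
  Row 0: "gbgf"
  Row 1: "kpmj"
First row length: 4

4


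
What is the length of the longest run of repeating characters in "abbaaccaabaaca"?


Input: "abbaaccaabaaca"
Scanning for longest run:
  Position 1 ('b'): new char, reset run to 1
  Position 2 ('b'): continues run of 'b', length=2
  Position 3 ('a'): new char, reset run to 1
  Position 4 ('a'): continues run of 'a', length=2
  Position 5 ('c'): new char, reset run to 1
  Position 6 ('c'): continues run of 'c', length=2
  Position 7 ('a'): new char, reset run to 1
  Position 8 ('a'): continues run of 'a', length=2
  Position 9 ('b'): new char, reset run to 1
  Position 10 ('a'): new char, reset run to 1
  Position 11 ('a'): continues run of 'a', length=2
  Position 12 ('c'): new char, reset run to 1
  Position 13 ('a'): new char, reset run to 1
Longest run: 'b' with length 2

2


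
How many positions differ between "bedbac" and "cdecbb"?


Comparing "bedbac" and "cdecbb" position by position:
  Position 0: 'b' vs 'c' => DIFFER
  Position 1: 'e' vs 'd' => DIFFER
  Position 2: 'd' vs 'e' => DIFFER
  Position 3: 'b' vs 'c' => DIFFER
  Position 4: 'a' vs 'b' => DIFFER
  Position 5: 'c' vs 'b' => DIFFER
Positions that differ: 6

6


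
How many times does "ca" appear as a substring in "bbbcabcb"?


Searching for "ca" in "bbbcabcb"
Scanning each position:
  Position 0: "bb" => no
  Position 1: "bb" => no
  Position 2: "bc" => no
  Position 3: "ca" => MATCH
  Position 4: "ab" => no
  Position 5: "bc" => no
  Position 6: "cb" => no
Total occurrences: 1

1


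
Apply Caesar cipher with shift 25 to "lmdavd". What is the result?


Caesar cipher: shift "lmdavd" by 25
  'l' (pos 11) + 25 = pos 10 = 'k'
  'm' (pos 12) + 25 = pos 11 = 'l'
  'd' (pos 3) + 25 = pos 2 = 'c'
  'a' (pos 0) + 25 = pos 25 = 'z'
  'v' (pos 21) + 25 = pos 20 = 'u'
  'd' (pos 3) + 25 = pos 2 = 'c'
Result: klczuc

klczuc


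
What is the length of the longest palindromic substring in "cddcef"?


Input: "cddcef"
Checking substrings for palindromes:
  [0:4] "cddc" (len 4) => palindrome
  [1:3] "dd" (len 2) => palindrome
Longest palindromic substring: "cddc" with length 4

4


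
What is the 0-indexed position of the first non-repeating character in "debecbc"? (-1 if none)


Input: debecbc
Character frequencies:
  'b': 2
  'c': 2
  'd': 1
  'e': 2
Scanning left to right for freq == 1:
  Position 0 ('d'): unique! => answer = 0

0


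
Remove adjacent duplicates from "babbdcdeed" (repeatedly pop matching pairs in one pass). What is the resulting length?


Input: babbdcdeed
Stack-based adjacent duplicate removal:
  Read 'b': push. Stack: b
  Read 'a': push. Stack: ba
  Read 'b': push. Stack: bab
  Read 'b': matches stack top 'b' => pop. Stack: ba
  Read 'd': push. Stack: bad
  Read 'c': push. Stack: badc
  Read 'd': push. Stack: badcd
  Read 'e': push. Stack: badcde
  Read 'e': matches stack top 'e' => pop. Stack: badcd
  Read 'd': matches stack top 'd' => pop. Stack: badc
Final stack: "badc" (length 4)

4


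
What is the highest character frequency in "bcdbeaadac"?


Input: bcdbeaadac
Character counts:
  'a': 3
  'b': 2
  'c': 2
  'd': 2
  'e': 1
Maximum frequency: 3

3


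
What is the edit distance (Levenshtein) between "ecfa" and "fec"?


Computing edit distance: "ecfa" -> "fec"
DP table:
           f    e    c
      0    1    2    3
  e   1    1    1    2
  c   2    2    2    1
  f   3    2    3    2
  a   4    3    3    3
Edit distance = dp[4][3] = 3

3


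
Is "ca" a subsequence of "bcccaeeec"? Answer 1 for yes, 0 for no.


Check if "ca" is a subsequence of "bcccaeeec"
Greedy scan:
  Position 0 ('b'): no match needed
  Position 1 ('c'): matches sub[0] = 'c'
  Position 2 ('c'): no match needed
  Position 3 ('c'): no match needed
  Position 4 ('a'): matches sub[1] = 'a'
  Position 5 ('e'): no match needed
  Position 6 ('e'): no match needed
  Position 7 ('e'): no match needed
  Position 8 ('c'): no match needed
All 2 characters matched => is a subsequence

1


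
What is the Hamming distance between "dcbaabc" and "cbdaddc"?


Comparing "dcbaabc" and "cbdaddc" position by position:
  Position 0: 'd' vs 'c' => differ
  Position 1: 'c' vs 'b' => differ
  Position 2: 'b' vs 'd' => differ
  Position 3: 'a' vs 'a' => same
  Position 4: 'a' vs 'd' => differ
  Position 5: 'b' vs 'd' => differ
  Position 6: 'c' vs 'c' => same
Total differences (Hamming distance): 5

5


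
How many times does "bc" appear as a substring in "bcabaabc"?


Searching for "bc" in "bcabaabc"
Scanning each position:
  Position 0: "bc" => MATCH
  Position 1: "ca" => no
  Position 2: "ab" => no
  Position 3: "ba" => no
  Position 4: "aa" => no
  Position 5: "ab" => no
  Position 6: "bc" => MATCH
Total occurrences: 2

2


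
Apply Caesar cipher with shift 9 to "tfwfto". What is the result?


Caesar cipher: shift "tfwfto" by 9
  't' (pos 19) + 9 = pos 2 = 'c'
  'f' (pos 5) + 9 = pos 14 = 'o'
  'w' (pos 22) + 9 = pos 5 = 'f'
  'f' (pos 5) + 9 = pos 14 = 'o'
  't' (pos 19) + 9 = pos 2 = 'c'
  'o' (pos 14) + 9 = pos 23 = 'x'
Result: cofocx

cofocx


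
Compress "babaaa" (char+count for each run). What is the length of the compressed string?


Input: babaaa
Runs:
  'b' x 1 => "b1"
  'a' x 1 => "a1"
  'b' x 1 => "b1"
  'a' x 3 => "a3"
Compressed: "b1a1b1a3"
Compressed length: 8

8


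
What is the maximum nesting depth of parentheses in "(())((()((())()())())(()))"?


Input: "(())((()((())()())())(()))"
Tracking depth:
  Position 0 '(': depth becomes 1
  Position 1 '(': depth becomes 2
  Position 2 ')': depth becomes 1
  Position 3 ')': depth becomes 0
  Position 4 '(': depth becomes 1
  Position 5 '(': depth becomes 2
  Position 6 '(': depth becomes 3
  Position 7 ')': depth becomes 2
  Position 8 '(': depth becomes 3
  Position 9 '(': depth becomes 4
  Position 10 '(': depth becomes 5
  Position 11 ')': depth becomes 4
  Position 12 ')': depth becomes 3
  Position 13 '(': depth becomes 4
  Position 14 ')': depth becomes 3
  Position 15 '(': depth becomes 4
  Position 16 ')': depth becomes 3
  Position 17 ')': depth becomes 2
  Position 18 '(': depth becomes 3
  Position 19 ')': depth becomes 2
  Position 20 ')': depth becomes 1
  Position 21 '(': depth becomes 2
  Position 22 '(': depth becomes 3
  Position 23 ')': depth becomes 2
  Position 24 ')': depth becomes 1
  Position 25 ')': depth becomes 0
Maximum depth reached: 5

5


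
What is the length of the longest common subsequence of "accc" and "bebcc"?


LCS of "accc" and "bebcc"
DP table:
           b    e    b    c    c
      0    0    0    0    0    0
  a   0    0    0    0    0    0
  c   0    0    0    0    1    1
  c   0    0    0    0    1    2
  c   0    0    0    0    1    2
LCS length = dp[4][5] = 2

2


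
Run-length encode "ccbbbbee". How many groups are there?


Input: ccbbbbee
Scanning for consecutive runs:
  Group 1: 'c' x 2 (positions 0-1)
  Group 2: 'b' x 4 (positions 2-5)
  Group 3: 'e' x 2 (positions 6-7)
Total groups: 3

3


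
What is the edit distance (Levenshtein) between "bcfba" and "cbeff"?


Computing edit distance: "bcfba" -> "cbeff"
DP table:
           c    b    e    f    f
      0    1    2    3    4    5
  b   1    1    1    2    3    4
  c   2    1    2    2    3    4
  f   3    2    2    3    2    3
  b   4    3    2    3    3    3
  a   5    4    3    3    4    4
Edit distance = dp[5][5] = 4

4


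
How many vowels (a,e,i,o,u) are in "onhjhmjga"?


Input: onhjhmjga
Checking each character:
  'o' at position 0: vowel (running total: 1)
  'n' at position 1: consonant
  'h' at position 2: consonant
  'j' at position 3: consonant
  'h' at position 4: consonant
  'm' at position 5: consonant
  'j' at position 6: consonant
  'g' at position 7: consonant
  'a' at position 8: vowel (running total: 2)
Total vowels: 2

2


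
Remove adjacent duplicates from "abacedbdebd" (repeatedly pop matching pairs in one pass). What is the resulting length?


Input: abacedbdebd
Stack-based adjacent duplicate removal:
  Read 'a': push. Stack: a
  Read 'b': push. Stack: ab
  Read 'a': push. Stack: aba
  Read 'c': push. Stack: abac
  Read 'e': push. Stack: abace
  Read 'd': push. Stack: abaced
  Read 'b': push. Stack: abacedb
  Read 'd': push. Stack: abacedbd
  Read 'e': push. Stack: abacedbde
  Read 'b': push. Stack: abacedbdeb
  Read 'd': push. Stack: abacedbdebd
Final stack: "abacedbdebd" (length 11)

11


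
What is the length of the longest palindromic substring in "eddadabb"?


Input: "eddadabb"
Checking substrings for palindromes:
  [2:5] "dad" (len 3) => palindrome
  [3:6] "ada" (len 3) => palindrome
  [1:3] "dd" (len 2) => palindrome
  [6:8] "bb" (len 2) => palindrome
Longest palindromic substring: "dad" with length 3

3


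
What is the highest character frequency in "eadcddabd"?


Input: eadcddabd
Character counts:
  'a': 2
  'b': 1
  'c': 1
  'd': 4
  'e': 1
Maximum frequency: 4

4


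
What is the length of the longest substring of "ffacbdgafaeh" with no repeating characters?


Input: "ffacbdgafaeh"
Sliding window (track last position of each char):
  Position 0 ('f'): window [0,0] length 1 -- new best
  Position 1 ('f'): repeat (last at 0), move window start to 1
  Position 1 ('f'): window [1,1] length 1
  Position 2 ('a'): window [1,2] length 2 -- new best
  Position 3 ('c'): window [1,3] length 3 -- new best
  Position 4 ('b'): window [1,4] length 4 -- new best
  Position 5 ('d'): window [1,5] length 5 -- new best
  Position 6 ('g'): window [1,6] length 6 -- new best
  Position 7 ('a'): repeat (last at 2), move window start to 3
  Position 7 ('a'): window [3,7] length 5
  Position 8 ('f'): window [3,8] length 6
  Position 9 ('a'): repeat (last at 7), move window start to 8
  Position 9 ('a'): window [8,9] length 2
  Position 10 ('e'): window [8,10] length 3
  Position 11 ('h'): window [8,11] length 4
Longest substring with no repeats: "facbdg" with length 6

6


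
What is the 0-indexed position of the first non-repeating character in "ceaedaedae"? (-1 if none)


Input: ceaedaedae
Character frequencies:
  'a': 3
  'c': 1
  'd': 2
  'e': 4
Scanning left to right for freq == 1:
  Position 0 ('c'): unique! => answer = 0

0


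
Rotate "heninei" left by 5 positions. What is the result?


Input: "heninei", rotate left by 5
First 5 characters: "henin"
Remaining characters: "ei"
Concatenate remaining + first: "ei" + "henin" = "eihenin"

eihenin


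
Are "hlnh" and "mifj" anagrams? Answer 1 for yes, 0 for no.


Strings: "hlnh", "mifj"
Sorted first:  hhln
Sorted second: fijm
Differ at position 0: 'h' vs 'f' => not anagrams

0


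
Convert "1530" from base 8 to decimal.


Input: "1530" in base 8
Positional expansion:
  Digit '1' (value 1) x 8^3 = 512
  Digit '5' (value 5) x 8^2 = 320
  Digit '3' (value 3) x 8^1 = 24
  Digit '0' (value 0) x 8^0 = 0
Sum = 856

856


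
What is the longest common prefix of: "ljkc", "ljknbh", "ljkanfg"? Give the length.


Words: ljkc, ljknbh, ljkanfg
  Position 0: all 'l' => match
  Position 1: all 'j' => match
  Position 2: all 'k' => match
  Position 3: ('c', 'n', 'a') => mismatch, stop
LCP = "ljk" (length 3)

3


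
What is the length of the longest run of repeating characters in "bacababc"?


Input: "bacababc"
Scanning for longest run:
  Position 1 ('a'): new char, reset run to 1
  Position 2 ('c'): new char, reset run to 1
  Position 3 ('a'): new char, reset run to 1
  Position 4 ('b'): new char, reset run to 1
  Position 5 ('a'): new char, reset run to 1
  Position 6 ('b'): new char, reset run to 1
  Position 7 ('c'): new char, reset run to 1
Longest run: 'b' with length 1

1


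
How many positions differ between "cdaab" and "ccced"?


Comparing "cdaab" and "ccced" position by position:
  Position 0: 'c' vs 'c' => same
  Position 1: 'd' vs 'c' => DIFFER
  Position 2: 'a' vs 'c' => DIFFER
  Position 3: 'a' vs 'e' => DIFFER
  Position 4: 'b' vs 'd' => DIFFER
Positions that differ: 4

4


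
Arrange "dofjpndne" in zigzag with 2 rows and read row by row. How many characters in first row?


Zigzag "dofjpndne" into 2 rows:
Placing characters:
  'd' => row 0
  'o' => row 1
  'f' => row 0
  'j' => row 1
  'p' => row 0
  'n' => row 1
  'd' => row 0
  'n' => row 1
  'e' => row 0
Rows:
  Row 0: "dfpde"
  Row 1: "ojnn"
First row length: 5

5


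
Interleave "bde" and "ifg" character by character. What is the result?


Interleaving "bde" and "ifg":
  Position 0: 'b' from first, 'i' from second => "bi"
  Position 1: 'd' from first, 'f' from second => "df"
  Position 2: 'e' from first, 'g' from second => "eg"
Result: bidfeg

bidfeg


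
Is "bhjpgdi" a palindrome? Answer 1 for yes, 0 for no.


Input: bhjpgdi
Reversed: idgpjhb
  Compare pos 0 ('b') with pos 6 ('i'): MISMATCH
  Compare pos 1 ('h') with pos 5 ('d'): MISMATCH
  Compare pos 2 ('j') with pos 4 ('g'): MISMATCH
Result: not a palindrome

0


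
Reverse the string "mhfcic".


Input: mhfcic
Reading characters right to left:
  Position 5: 'c'
  Position 4: 'i'
  Position 3: 'c'
  Position 2: 'f'
  Position 1: 'h'
  Position 0: 'm'
Reversed: cicfhm

cicfhm


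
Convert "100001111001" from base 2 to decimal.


Input: "100001111001" in base 2
Positional expansion:
  Digit '1' (value 1) x 2^11 = 2048
  Digit '0' (value 0) x 2^10 = 0
  Digit '0' (value 0) x 2^9 = 0
  Digit '0' (value 0) x 2^8 = 0
  Digit '0' (value 0) x 2^7 = 0
  Digit '1' (value 1) x 2^6 = 64
  Digit '1' (value 1) x 2^5 = 32
  Digit '1' (value 1) x 2^4 = 16
  Digit '1' (value 1) x 2^3 = 8
  Digit '0' (value 0) x 2^2 = 0
  Digit '0' (value 0) x 2^1 = 0
  Digit '1' (value 1) x 2^0 = 1
Sum = 2169

2169


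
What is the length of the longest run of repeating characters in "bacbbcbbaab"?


Input: "bacbbcbbaab"
Scanning for longest run:
  Position 1 ('a'): new char, reset run to 1
  Position 2 ('c'): new char, reset run to 1
  Position 3 ('b'): new char, reset run to 1
  Position 4 ('b'): continues run of 'b', length=2
  Position 5 ('c'): new char, reset run to 1
  Position 6 ('b'): new char, reset run to 1
  Position 7 ('b'): continues run of 'b', length=2
  Position 8 ('a'): new char, reset run to 1
  Position 9 ('a'): continues run of 'a', length=2
  Position 10 ('b'): new char, reset run to 1
Longest run: 'b' with length 2

2


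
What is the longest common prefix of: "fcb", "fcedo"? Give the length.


Words: fcb, fcedo
  Position 0: all 'f' => match
  Position 1: all 'c' => match
  Position 2: ('b', 'e') => mismatch, stop
LCP = "fc" (length 2)

2


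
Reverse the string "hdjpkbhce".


Input: hdjpkbhce
Reading characters right to left:
  Position 8: 'e'
  Position 7: 'c'
  Position 6: 'h'
  Position 5: 'b'
  Position 4: 'k'
  Position 3: 'p'
  Position 2: 'j'
  Position 1: 'd'
  Position 0: 'h'
Reversed: echbkpjdh

echbkpjdh


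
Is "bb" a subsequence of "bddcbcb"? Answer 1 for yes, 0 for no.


Check if "bb" is a subsequence of "bddcbcb"
Greedy scan:
  Position 0 ('b'): matches sub[0] = 'b'
  Position 1 ('d'): no match needed
  Position 2 ('d'): no match needed
  Position 3 ('c'): no match needed
  Position 4 ('b'): matches sub[1] = 'b'
  Position 5 ('c'): no match needed
  Position 6 ('b'): no match needed
All 2 characters matched => is a subsequence

1


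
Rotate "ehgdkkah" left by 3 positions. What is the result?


Input: "ehgdkkah", rotate left by 3
First 3 characters: "ehg"
Remaining characters: "dkkah"
Concatenate remaining + first: "dkkah" + "ehg" = "dkkahehg"

dkkahehg


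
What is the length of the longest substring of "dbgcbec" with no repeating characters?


Input: "dbgcbec"
Sliding window (track last position of each char):
  Position 0 ('d'): window [0,0] length 1 -- new best
  Position 1 ('b'): window [0,1] length 2 -- new best
  Position 2 ('g'): window [0,2] length 3 -- new best
  Position 3 ('c'): window [0,3] length 4 -- new best
  Position 4 ('b'): repeat (last at 1), move window start to 2
  Position 4 ('b'): window [2,4] length 3
  Position 5 ('e'): window [2,5] length 4
  Position 6 ('c'): repeat (last at 3), move window start to 4
  Position 6 ('c'): window [4,6] length 3
Longest substring with no repeats: "dbgc" with length 4

4


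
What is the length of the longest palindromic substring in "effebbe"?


Input: "effebbe"
Checking substrings for palindromes:
  [0:4] "effe" (len 4) => palindrome
  [3:7] "ebbe" (len 4) => palindrome
  [1:3] "ff" (len 2) => palindrome
  [4:6] "bb" (len 2) => palindrome
Longest palindromic substring: "effe" with length 4

4


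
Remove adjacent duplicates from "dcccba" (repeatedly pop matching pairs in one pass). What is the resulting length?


Input: dcccba
Stack-based adjacent duplicate removal:
  Read 'd': push. Stack: d
  Read 'c': push. Stack: dc
  Read 'c': matches stack top 'c' => pop. Stack: d
  Read 'c': push. Stack: dc
  Read 'b': push. Stack: dcb
  Read 'a': push. Stack: dcba
Final stack: "dcba" (length 4)

4


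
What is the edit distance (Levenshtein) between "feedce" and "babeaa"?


Computing edit distance: "feedce" -> "babeaa"
DP table:
           b    a    b    e    a    a
      0    1    2    3    4    5    6
  f   1    1    2    3    4    5    6
  e   2    2    2    3    3    4    5
  e   3    3    3    3    3    4    5
  d   4    4    4    4    4    4    5
  c   5    5    5    5    5    5    5
  e   6    6    6    6    5    6    6
Edit distance = dp[6][6] = 6

6


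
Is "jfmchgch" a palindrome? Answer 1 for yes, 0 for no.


Input: jfmchgch
Reversed: hcghcmfj
  Compare pos 0 ('j') with pos 7 ('h'): MISMATCH
  Compare pos 1 ('f') with pos 6 ('c'): MISMATCH
  Compare pos 2 ('m') with pos 5 ('g'): MISMATCH
  Compare pos 3 ('c') with pos 4 ('h'): MISMATCH
Result: not a palindrome

0


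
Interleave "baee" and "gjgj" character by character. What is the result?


Interleaving "baee" and "gjgj":
  Position 0: 'b' from first, 'g' from second => "bg"
  Position 1: 'a' from first, 'j' from second => "aj"
  Position 2: 'e' from first, 'g' from second => "eg"
  Position 3: 'e' from first, 'j' from second => "ej"
Result: bgajegej

bgajegej


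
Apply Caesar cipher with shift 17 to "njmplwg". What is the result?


Caesar cipher: shift "njmplwg" by 17
  'n' (pos 13) + 17 = pos 4 = 'e'
  'j' (pos 9) + 17 = pos 0 = 'a'
  'm' (pos 12) + 17 = pos 3 = 'd'
  'p' (pos 15) + 17 = pos 6 = 'g'
  'l' (pos 11) + 17 = pos 2 = 'c'
  'w' (pos 22) + 17 = pos 13 = 'n'
  'g' (pos 6) + 17 = pos 23 = 'x'
Result: eadgcnx

eadgcnx


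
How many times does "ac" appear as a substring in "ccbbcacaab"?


Searching for "ac" in "ccbbcacaab"
Scanning each position:
  Position 0: "cc" => no
  Position 1: "cb" => no
  Position 2: "bb" => no
  Position 3: "bc" => no
  Position 4: "ca" => no
  Position 5: "ac" => MATCH
  Position 6: "ca" => no
  Position 7: "aa" => no
  Position 8: "ab" => no
Total occurrences: 1

1


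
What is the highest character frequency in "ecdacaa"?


Input: ecdacaa
Character counts:
  'a': 3
  'c': 2
  'd': 1
  'e': 1
Maximum frequency: 3

3


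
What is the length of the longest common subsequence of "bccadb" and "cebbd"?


LCS of "bccadb" and "cebbd"
DP table:
           c    e    b    b    d
      0    0    0    0    0    0
  b   0    0    0    1    1    1
  c   0    1    1    1    1    1
  c   0    1    1    1    1    1
  a   0    1    1    1    1    1
  d   0    1    1    1    1    2
  b   0    1    1    2    2    2
LCS length = dp[6][5] = 2

2


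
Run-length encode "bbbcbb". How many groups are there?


Input: bbbcbb
Scanning for consecutive runs:
  Group 1: 'b' x 3 (positions 0-2)
  Group 2: 'c' x 1 (positions 3-3)
  Group 3: 'b' x 2 (positions 4-5)
Total groups: 3

3


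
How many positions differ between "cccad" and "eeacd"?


Comparing "cccad" and "eeacd" position by position:
  Position 0: 'c' vs 'e' => DIFFER
  Position 1: 'c' vs 'e' => DIFFER
  Position 2: 'c' vs 'a' => DIFFER
  Position 3: 'a' vs 'c' => DIFFER
  Position 4: 'd' vs 'd' => same
Positions that differ: 4

4


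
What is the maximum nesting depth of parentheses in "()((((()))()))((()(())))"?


Input: "()((((()))()))((()(())))"
Tracking depth:
  Position 0 '(': depth becomes 1
  Position 1 ')': depth becomes 0
  Position 2 '(': depth becomes 1
  Position 3 '(': depth becomes 2
  Position 4 '(': depth becomes 3
  Position 5 '(': depth becomes 4
  Position 6 '(': depth becomes 5
  Position 7 ')': depth becomes 4
  Position 8 ')': depth becomes 3
  Position 9 ')': depth becomes 2
  Position 10 '(': depth becomes 3
  Position 11 ')': depth becomes 2
  Position 12 ')': depth becomes 1
  Position 13 ')': depth becomes 0
  Position 14 '(': depth becomes 1
  Position 15 '(': depth becomes 2
  Position 16 '(': depth becomes 3
  Position 17 ')': depth becomes 2
  Position 18 '(': depth becomes 3
  Position 19 '(': depth becomes 4
  Position 20 ')': depth becomes 3
  Position 21 ')': depth becomes 2
  Position 22 ')': depth becomes 1
  Position 23 ')': depth becomes 0
Maximum depth reached: 5

5


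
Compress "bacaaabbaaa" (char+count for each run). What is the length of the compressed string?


Input: bacaaabbaaa
Runs:
  'b' x 1 => "b1"
  'a' x 1 => "a1"
  'c' x 1 => "c1"
  'a' x 3 => "a3"
  'b' x 2 => "b2"
  'a' x 3 => "a3"
Compressed: "b1a1c1a3b2a3"
Compressed length: 12

12


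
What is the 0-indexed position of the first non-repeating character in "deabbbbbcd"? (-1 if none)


Input: deabbbbbcd
Character frequencies:
  'a': 1
  'b': 5
  'c': 1
  'd': 2
  'e': 1
Scanning left to right for freq == 1:
  Position 0 ('d'): freq=2, skip
  Position 1 ('e'): unique! => answer = 1

1


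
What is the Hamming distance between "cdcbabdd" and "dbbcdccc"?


Comparing "cdcbabdd" and "dbbcdccc" position by position:
  Position 0: 'c' vs 'd' => differ
  Position 1: 'd' vs 'b' => differ
  Position 2: 'c' vs 'b' => differ
  Position 3: 'b' vs 'c' => differ
  Position 4: 'a' vs 'd' => differ
  Position 5: 'b' vs 'c' => differ
  Position 6: 'd' vs 'c' => differ
  Position 7: 'd' vs 'c' => differ
Total differences (Hamming distance): 8

8


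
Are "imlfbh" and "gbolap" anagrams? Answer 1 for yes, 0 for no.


Strings: "imlfbh", "gbolap"
Sorted first:  bfhilm
Sorted second: abglop
Differ at position 0: 'b' vs 'a' => not anagrams

0


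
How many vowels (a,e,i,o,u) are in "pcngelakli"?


Input: pcngelakli
Checking each character:
  'p' at position 0: consonant
  'c' at position 1: consonant
  'n' at position 2: consonant
  'g' at position 3: consonant
  'e' at position 4: vowel (running total: 1)
  'l' at position 5: consonant
  'a' at position 6: vowel (running total: 2)
  'k' at position 7: consonant
  'l' at position 8: consonant
  'i' at position 9: vowel (running total: 3)
Total vowels: 3

3


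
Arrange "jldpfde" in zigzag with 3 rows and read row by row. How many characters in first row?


Zigzag "jldpfde" into 3 rows:
Placing characters:
  'j' => row 0
  'l' => row 1
  'd' => row 2
  'p' => row 1
  'f' => row 0
  'd' => row 1
  'e' => row 2
Rows:
  Row 0: "jf"
  Row 1: "lpd"
  Row 2: "de"
First row length: 2

2


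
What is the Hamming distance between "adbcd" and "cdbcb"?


Comparing "adbcd" and "cdbcb" position by position:
  Position 0: 'a' vs 'c' => differ
  Position 1: 'd' vs 'd' => same
  Position 2: 'b' vs 'b' => same
  Position 3: 'c' vs 'c' => same
  Position 4: 'd' vs 'b' => differ
Total differences (Hamming distance): 2

2


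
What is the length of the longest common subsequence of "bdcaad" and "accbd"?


LCS of "bdcaad" and "accbd"
DP table:
           a    c    c    b    d
      0    0    0    0    0    0
  b   0    0    0    0    1    1
  d   0    0    0    0    1    2
  c   0    0    1    1    1    2
  a   0    1    1    1    1    2
  a   0    1    1    1    1    2
  d   0    1    1    1    1    2
LCS length = dp[6][5] = 2

2


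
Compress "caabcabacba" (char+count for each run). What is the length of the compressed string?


Input: caabcabacba
Runs:
  'c' x 1 => "c1"
  'a' x 2 => "a2"
  'b' x 1 => "b1"
  'c' x 1 => "c1"
  'a' x 1 => "a1"
  'b' x 1 => "b1"
  'a' x 1 => "a1"
  'c' x 1 => "c1"
  'b' x 1 => "b1"
  'a' x 1 => "a1"
Compressed: "c1a2b1c1a1b1a1c1b1a1"
Compressed length: 20

20


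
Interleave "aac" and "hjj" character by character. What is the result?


Interleaving "aac" and "hjj":
  Position 0: 'a' from first, 'h' from second => "ah"
  Position 1: 'a' from first, 'j' from second => "aj"
  Position 2: 'c' from first, 'j' from second => "cj"
Result: ahajcj

ahajcj


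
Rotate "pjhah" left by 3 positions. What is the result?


Input: "pjhah", rotate left by 3
First 3 characters: "pjh"
Remaining characters: "ah"
Concatenate remaining + first: "ah" + "pjh" = "ahpjh"

ahpjh


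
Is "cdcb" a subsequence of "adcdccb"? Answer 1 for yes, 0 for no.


Check if "cdcb" is a subsequence of "adcdccb"
Greedy scan:
  Position 0 ('a'): no match needed
  Position 1 ('d'): no match needed
  Position 2 ('c'): matches sub[0] = 'c'
  Position 3 ('d'): matches sub[1] = 'd'
  Position 4 ('c'): matches sub[2] = 'c'
  Position 5 ('c'): no match needed
  Position 6 ('b'): matches sub[3] = 'b'
All 4 characters matched => is a subsequence

1


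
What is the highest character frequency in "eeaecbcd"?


Input: eeaecbcd
Character counts:
  'a': 1
  'b': 1
  'c': 2
  'd': 1
  'e': 3
Maximum frequency: 3

3


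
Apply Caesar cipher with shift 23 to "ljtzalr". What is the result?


Caesar cipher: shift "ljtzalr" by 23
  'l' (pos 11) + 23 = pos 8 = 'i'
  'j' (pos 9) + 23 = pos 6 = 'g'
  't' (pos 19) + 23 = pos 16 = 'q'
  'z' (pos 25) + 23 = pos 22 = 'w'
  'a' (pos 0) + 23 = pos 23 = 'x'
  'l' (pos 11) + 23 = pos 8 = 'i'
  'r' (pos 17) + 23 = pos 14 = 'o'
Result: igqwxio

igqwxio


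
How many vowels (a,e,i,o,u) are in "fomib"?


Input: fomib
Checking each character:
  'f' at position 0: consonant
  'o' at position 1: vowel (running total: 1)
  'm' at position 2: consonant
  'i' at position 3: vowel (running total: 2)
  'b' at position 4: consonant
Total vowels: 2

2


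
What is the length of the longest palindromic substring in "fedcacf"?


Input: "fedcacf"
Checking substrings for palindromes:
  [3:6] "cac" (len 3) => palindrome
Longest palindromic substring: "cac" with length 3

3


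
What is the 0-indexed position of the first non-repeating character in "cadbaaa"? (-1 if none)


Input: cadbaaa
Character frequencies:
  'a': 4
  'b': 1
  'c': 1
  'd': 1
Scanning left to right for freq == 1:
  Position 0 ('c'): unique! => answer = 0

0


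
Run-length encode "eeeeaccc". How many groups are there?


Input: eeeeaccc
Scanning for consecutive runs:
  Group 1: 'e' x 4 (positions 0-3)
  Group 2: 'a' x 1 (positions 4-4)
  Group 3: 'c' x 3 (positions 5-7)
Total groups: 3

3


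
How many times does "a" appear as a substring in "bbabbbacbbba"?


Searching for "a" in "bbabbbacbbba"
Scanning each position:
  Position 0: "b" => no
  Position 1: "b" => no
  Position 2: "a" => MATCH
  Position 3: "b" => no
  Position 4: "b" => no
  Position 5: "b" => no
  Position 6: "a" => MATCH
  Position 7: "c" => no
  Position 8: "b" => no
  Position 9: "b" => no
  Position 10: "b" => no
  Position 11: "a" => MATCH
Total occurrences: 3

3


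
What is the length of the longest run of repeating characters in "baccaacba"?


Input: "baccaacba"
Scanning for longest run:
  Position 1 ('a'): new char, reset run to 1
  Position 2 ('c'): new char, reset run to 1
  Position 3 ('c'): continues run of 'c', length=2
  Position 4 ('a'): new char, reset run to 1
  Position 5 ('a'): continues run of 'a', length=2
  Position 6 ('c'): new char, reset run to 1
  Position 7 ('b'): new char, reset run to 1
  Position 8 ('a'): new char, reset run to 1
Longest run: 'c' with length 2

2


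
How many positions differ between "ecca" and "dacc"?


Comparing "ecca" and "dacc" position by position:
  Position 0: 'e' vs 'd' => DIFFER
  Position 1: 'c' vs 'a' => DIFFER
  Position 2: 'c' vs 'c' => same
  Position 3: 'a' vs 'c' => DIFFER
Positions that differ: 3

3


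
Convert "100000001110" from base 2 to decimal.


Input: "100000001110" in base 2
Positional expansion:
  Digit '1' (value 1) x 2^11 = 2048
  Digit '0' (value 0) x 2^10 = 0
  Digit '0' (value 0) x 2^9 = 0
  Digit '0' (value 0) x 2^8 = 0
  Digit '0' (value 0) x 2^7 = 0
  Digit '0' (value 0) x 2^6 = 0
  Digit '0' (value 0) x 2^5 = 0
  Digit '0' (value 0) x 2^4 = 0
  Digit '1' (value 1) x 2^3 = 8
  Digit '1' (value 1) x 2^2 = 4
  Digit '1' (value 1) x 2^1 = 2
  Digit '0' (value 0) x 2^0 = 0
Sum = 2062

2062


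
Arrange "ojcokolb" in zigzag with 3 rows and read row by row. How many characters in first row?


Zigzag "ojcokolb" into 3 rows:
Placing characters:
  'o' => row 0
  'j' => row 1
  'c' => row 2
  'o' => row 1
  'k' => row 0
  'o' => row 1
  'l' => row 2
  'b' => row 1
Rows:
  Row 0: "ok"
  Row 1: "joob"
  Row 2: "cl"
First row length: 2

2


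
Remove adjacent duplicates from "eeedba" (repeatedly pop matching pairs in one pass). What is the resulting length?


Input: eeedba
Stack-based adjacent duplicate removal:
  Read 'e': push. Stack: e
  Read 'e': matches stack top 'e' => pop. Stack: (empty)
  Read 'e': push. Stack: e
  Read 'd': push. Stack: ed
  Read 'b': push. Stack: edb
  Read 'a': push. Stack: edba
Final stack: "edba" (length 4)

4


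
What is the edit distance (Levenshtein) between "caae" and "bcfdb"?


Computing edit distance: "caae" -> "bcfdb"
DP table:
           b    c    f    d    b
      0    1    2    3    4    5
  c   1    1    1    2    3    4
  a   2    2    2    2    3    4
  a   3    3    3    3    3    4
  e   4    4    4    4    4    4
Edit distance = dp[4][5] = 4

4


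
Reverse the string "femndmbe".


Input: femndmbe
Reading characters right to left:
  Position 7: 'e'
  Position 6: 'b'
  Position 5: 'm'
  Position 4: 'd'
  Position 3: 'n'
  Position 2: 'm'
  Position 1: 'e'
  Position 0: 'f'
Reversed: ebmdnmef

ebmdnmef


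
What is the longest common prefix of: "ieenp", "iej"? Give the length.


Words: ieenp, iej
  Position 0: all 'i' => match
  Position 1: all 'e' => match
  Position 2: ('e', 'j') => mismatch, stop
LCP = "ie" (length 2)

2


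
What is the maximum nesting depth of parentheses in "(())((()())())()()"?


Input: "(())((()())())()()"
Tracking depth:
  Position 0 '(': depth becomes 1
  Position 1 '(': depth becomes 2
  Position 2 ')': depth becomes 1
  Position 3 ')': depth becomes 0
  Position 4 '(': depth becomes 1
  Position 5 '(': depth becomes 2
  Position 6 '(': depth becomes 3
  Position 7 ')': depth becomes 2
  Position 8 '(': depth becomes 3
  Position 9 ')': depth becomes 2
  Position 10 ')': depth becomes 1
  Position 11 '(': depth becomes 2
  Position 12 ')': depth becomes 1
  Position 13 ')': depth becomes 0
  Position 14 '(': depth becomes 1
  Position 15 ')': depth becomes 0
  Position 16 '(': depth becomes 1
  Position 17 ')': depth becomes 0
Maximum depth reached: 3

3


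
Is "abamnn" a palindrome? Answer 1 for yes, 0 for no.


Input: abamnn
Reversed: nnmaba
  Compare pos 0 ('a') with pos 5 ('n'): MISMATCH
  Compare pos 1 ('b') with pos 4 ('n'): MISMATCH
  Compare pos 2 ('a') with pos 3 ('m'): MISMATCH
Result: not a palindrome

0


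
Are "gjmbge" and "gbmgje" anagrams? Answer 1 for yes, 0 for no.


Strings: "gjmbge", "gbmgje"
Sorted first:  beggjm
Sorted second: beggjm
Sorted forms match => anagrams

1


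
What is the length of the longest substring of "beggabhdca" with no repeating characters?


Input: "beggabhdca"
Sliding window (track last position of each char):
  Position 0 ('b'): window [0,0] length 1 -- new best
  Position 1 ('e'): window [0,1] length 2 -- new best
  Position 2 ('g'): window [0,2] length 3 -- new best
  Position 3 ('g'): repeat (last at 2), move window start to 3
  Position 3 ('g'): window [3,3] length 1
  Position 4 ('a'): window [3,4] length 2
  Position 5 ('b'): window [3,5] length 3
  Position 6 ('h'): window [3,6] length 4 -- new best
  Position 7 ('d'): window [3,7] length 5 -- new best
  Position 8 ('c'): window [3,8] length 6 -- new best
  Position 9 ('a'): repeat (last at 4), move window start to 5
  Position 9 ('a'): window [5,9] length 5
Longest substring with no repeats: "gabhdc" with length 6

6


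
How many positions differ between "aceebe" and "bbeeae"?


Comparing "aceebe" and "bbeeae" position by position:
  Position 0: 'a' vs 'b' => DIFFER
  Position 1: 'c' vs 'b' => DIFFER
  Position 2: 'e' vs 'e' => same
  Position 3: 'e' vs 'e' => same
  Position 4: 'b' vs 'a' => DIFFER
  Position 5: 'e' vs 'e' => same
Positions that differ: 3

3


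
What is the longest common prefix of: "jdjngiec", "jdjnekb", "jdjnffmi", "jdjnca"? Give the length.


Words: jdjngiec, jdjnekb, jdjnffmi, jdjnca
  Position 0: all 'j' => match
  Position 1: all 'd' => match
  Position 2: all 'j' => match
  Position 3: all 'n' => match
  Position 4: ('g', 'e', 'f', 'c') => mismatch, stop
LCP = "jdjn" (length 4)

4


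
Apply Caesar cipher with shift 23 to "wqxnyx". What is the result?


Caesar cipher: shift "wqxnyx" by 23
  'w' (pos 22) + 23 = pos 19 = 't'
  'q' (pos 16) + 23 = pos 13 = 'n'
  'x' (pos 23) + 23 = pos 20 = 'u'
  'n' (pos 13) + 23 = pos 10 = 'k'
  'y' (pos 24) + 23 = pos 21 = 'v'
  'x' (pos 23) + 23 = pos 20 = 'u'
Result: tnukvu

tnukvu


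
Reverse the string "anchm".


Input: anchm
Reading characters right to left:
  Position 4: 'm'
  Position 3: 'h'
  Position 2: 'c'
  Position 1: 'n'
  Position 0: 'a'
Reversed: mhcna

mhcna


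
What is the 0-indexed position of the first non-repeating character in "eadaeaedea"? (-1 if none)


Input: eadaeaedea
Character frequencies:
  'a': 4
  'd': 2
  'e': 4
Scanning left to right for freq == 1:
  Position 0 ('e'): freq=4, skip
  Position 1 ('a'): freq=4, skip
  Position 2 ('d'): freq=2, skip
  Position 3 ('a'): freq=4, skip
  Position 4 ('e'): freq=4, skip
  Position 5 ('a'): freq=4, skip
  Position 6 ('e'): freq=4, skip
  Position 7 ('d'): freq=2, skip
  Position 8 ('e'): freq=4, skip
  Position 9 ('a'): freq=4, skip
  No unique character found => answer = -1

-1


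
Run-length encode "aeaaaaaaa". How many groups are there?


Input: aeaaaaaaa
Scanning for consecutive runs:
  Group 1: 'a' x 1 (positions 0-0)
  Group 2: 'e' x 1 (positions 1-1)
  Group 3: 'a' x 7 (positions 2-8)
Total groups: 3

3


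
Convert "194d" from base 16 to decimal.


Input: "194d" in base 16
Positional expansion:
  Digit '1' (value 1) x 16^3 = 4096
  Digit '9' (value 9) x 16^2 = 2304
  Digit '4' (value 4) x 16^1 = 64
  Digit 'd' (value 13) x 16^0 = 13
Sum = 6477

6477


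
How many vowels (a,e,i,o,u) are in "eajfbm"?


Input: eajfbm
Checking each character:
  'e' at position 0: vowel (running total: 1)
  'a' at position 1: vowel (running total: 2)
  'j' at position 2: consonant
  'f' at position 3: consonant
  'b' at position 4: consonant
  'm' at position 5: consonant
Total vowels: 2

2


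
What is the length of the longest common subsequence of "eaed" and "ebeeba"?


LCS of "eaed" and "ebeeba"
DP table:
           e    b    e    e    b    a
      0    0    0    0    0    0    0
  e   0    1    1    1    1    1    1
  a   0    1    1    1    1    1    2
  e   0    1    1    2    2    2    2
  d   0    1    1    2    2    2    2
LCS length = dp[4][6] = 2

2


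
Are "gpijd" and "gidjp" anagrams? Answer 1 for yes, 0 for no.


Strings: "gpijd", "gidjp"
Sorted first:  dgijp
Sorted second: dgijp
Sorted forms match => anagrams

1


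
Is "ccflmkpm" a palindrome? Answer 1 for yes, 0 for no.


Input: ccflmkpm
Reversed: mpkmlfcc
  Compare pos 0 ('c') with pos 7 ('m'): MISMATCH
  Compare pos 1 ('c') with pos 6 ('p'): MISMATCH
  Compare pos 2 ('f') with pos 5 ('k'): MISMATCH
  Compare pos 3 ('l') with pos 4 ('m'): MISMATCH
Result: not a palindrome

0


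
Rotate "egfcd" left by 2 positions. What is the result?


Input: "egfcd", rotate left by 2
First 2 characters: "eg"
Remaining characters: "fcd"
Concatenate remaining + first: "fcd" + "eg" = "fcdeg"

fcdeg


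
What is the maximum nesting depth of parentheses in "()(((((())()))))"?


Input: "()(((((())()))))"
Tracking depth:
  Position 0 '(': depth becomes 1
  Position 1 ')': depth becomes 0
  Position 2 '(': depth becomes 1
  Position 3 '(': depth becomes 2
  Position 4 '(': depth becomes 3
  Position 5 '(': depth becomes 4
  Position 6 '(': depth becomes 5
  Position 7 '(': depth becomes 6
  Position 8 ')': depth becomes 5
  Position 9 ')': depth becomes 4
  Position 10 '(': depth becomes 5
  Position 11 ')': depth becomes 4
  Position 12 ')': depth becomes 3
  Position 13 ')': depth becomes 2
  Position 14 ')': depth becomes 1
  Position 15 ')': depth becomes 0
Maximum depth reached: 6

6


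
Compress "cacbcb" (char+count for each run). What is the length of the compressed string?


Input: cacbcb
Runs:
  'c' x 1 => "c1"
  'a' x 1 => "a1"
  'c' x 1 => "c1"
  'b' x 1 => "b1"
  'c' x 1 => "c1"
  'b' x 1 => "b1"
Compressed: "c1a1c1b1c1b1"
Compressed length: 12

12


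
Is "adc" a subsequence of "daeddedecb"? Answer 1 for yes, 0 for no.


Check if "adc" is a subsequence of "daeddedecb"
Greedy scan:
  Position 0 ('d'): no match needed
  Position 1 ('a'): matches sub[0] = 'a'
  Position 2 ('e'): no match needed
  Position 3 ('d'): matches sub[1] = 'd'
  Position 4 ('d'): no match needed
  Position 5 ('e'): no match needed
  Position 6 ('d'): no match needed
  Position 7 ('e'): no match needed
  Position 8 ('c'): matches sub[2] = 'c'
  Position 9 ('b'): no match needed
All 3 characters matched => is a subsequence

1
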